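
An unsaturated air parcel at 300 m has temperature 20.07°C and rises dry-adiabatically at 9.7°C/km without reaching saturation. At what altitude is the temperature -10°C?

Height above start = (20.07 − (-10)) / 9.7 = 3.1 km
Altitude = 300 m + 3100 m = 3400 m

3400 m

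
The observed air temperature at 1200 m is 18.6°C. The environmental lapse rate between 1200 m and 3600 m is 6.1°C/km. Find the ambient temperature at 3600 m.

3.96°C

1200–3600 m, environmental: Δz = 2.4 km ⇒ ΔT = -14.64°C; T = 3.96°C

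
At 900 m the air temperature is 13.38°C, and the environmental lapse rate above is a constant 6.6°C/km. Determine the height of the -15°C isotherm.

Height above start = (13.38 − (-15)) / 6.6 = 4.3 km
Altitude = 900 m + 4300 m = 5200 m

5200 m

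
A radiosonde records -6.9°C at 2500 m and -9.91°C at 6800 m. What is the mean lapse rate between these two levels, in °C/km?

Γ = −ΔT/Δz = (-6.9 − (-9.91)) / (6800 − 2500) m
  = 3.01°C / 4.3 km = 0.7°C/km

0.7°C/km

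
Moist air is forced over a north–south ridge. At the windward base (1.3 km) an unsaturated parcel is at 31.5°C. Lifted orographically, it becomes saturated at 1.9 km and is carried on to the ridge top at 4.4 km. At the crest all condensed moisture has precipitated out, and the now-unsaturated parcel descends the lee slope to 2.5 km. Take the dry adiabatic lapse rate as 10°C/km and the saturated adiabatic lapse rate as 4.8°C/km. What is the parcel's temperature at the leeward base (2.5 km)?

From 1300 m to 1900 m (dry): cools by 10 × 0.6 = 6°C, giving 25.5°C.
From 1900 m to 4400 m (saturated): cools by 4.8 × 2.5 = 12°C, giving 13.5°C.
From 4400 m to 2500 m (dry descent): warms by 10 × 1.9 = 19°C, giving 32.5°C.

32.5°C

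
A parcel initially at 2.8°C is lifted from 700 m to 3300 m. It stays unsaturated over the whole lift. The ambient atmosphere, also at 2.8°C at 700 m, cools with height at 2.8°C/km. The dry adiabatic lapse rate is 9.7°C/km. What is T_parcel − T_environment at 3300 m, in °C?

-17.94°C (parcel cooler than environment)

Parcel:
  Dry to 3300 m: -9.7 × 2.6 km = -25.22°C, so T = -22.42°C.
Environment:
  Environment to 3300 m: -2.8 × 2.6 km = -7.28°C, so T = -4.48°C.
T_parcel − T_env = -22.42 − (-4.48) = -17.94°C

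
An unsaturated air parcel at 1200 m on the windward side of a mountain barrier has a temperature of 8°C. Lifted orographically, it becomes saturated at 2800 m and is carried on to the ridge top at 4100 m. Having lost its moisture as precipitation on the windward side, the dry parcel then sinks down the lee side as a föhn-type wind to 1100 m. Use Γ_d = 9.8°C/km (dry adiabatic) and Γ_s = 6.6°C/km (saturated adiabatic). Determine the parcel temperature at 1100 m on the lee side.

13.14°C

1200–2800 m, dry: Δz = 1.6 km ⇒ ΔT = -15.68°C; T = -7.68°C
2800–4100 m, saturated: Δz = 1.3 km ⇒ ΔT = -8.58°C; T = -16.26°C
4100–1100 m, dry descent: Δz = 3 km ⇒ ΔT = +29.4°C; T = 13.14°C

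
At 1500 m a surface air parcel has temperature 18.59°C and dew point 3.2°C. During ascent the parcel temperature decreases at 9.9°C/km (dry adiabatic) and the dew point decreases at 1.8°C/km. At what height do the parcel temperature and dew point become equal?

T and T_d converge at 9.9 − 1.8 = 8.1°C per km
Height above start = (18.59 − 3.2) / 8.1 = 1.9 km
LCL altitude = 1500 m + 1900 m = 3400 m

3400 m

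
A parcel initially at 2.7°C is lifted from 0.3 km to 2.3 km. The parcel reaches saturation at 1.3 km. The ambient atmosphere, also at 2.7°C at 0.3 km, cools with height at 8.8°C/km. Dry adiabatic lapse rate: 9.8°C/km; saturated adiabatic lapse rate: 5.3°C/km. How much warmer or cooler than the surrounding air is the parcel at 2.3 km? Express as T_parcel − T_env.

+2.5°C (parcel warmer than environment)

Parcel:
  From 300 m to 1300 m (dry): cools by 9.8 × 1 = 9.8°C, giving -7.1°C.
  From 1300 m to 2300 m (saturated): cools by 5.3 × 1 = 5.3°C, giving -12.4°C.
Environment:
  From 300 m to 2300 m (environment): cools by 8.8 × 2 = 17.6°C, giving -14.9°C.
T_parcel − T_env = -12.4 − (-14.9) = +2.5°C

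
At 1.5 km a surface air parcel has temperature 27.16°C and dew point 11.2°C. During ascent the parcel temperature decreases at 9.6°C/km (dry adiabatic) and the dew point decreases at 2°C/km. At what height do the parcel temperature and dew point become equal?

3.6 km

T and T_d converge at 9.6 − 2 = 7.6°C per km
Height above start = (27.16 − 11.2) / 7.6 = 2.1 km
LCL altitude = 1500 m + 2100 m = 3600 m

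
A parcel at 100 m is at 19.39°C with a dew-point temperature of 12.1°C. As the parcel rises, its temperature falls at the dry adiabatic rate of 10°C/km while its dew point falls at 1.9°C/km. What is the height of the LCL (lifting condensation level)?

1000 m

T and T_d converge at 10 − 1.9 = 8.1°C per km
Height above start = (19.39 − 12.1) / 8.1 = 0.9 km
LCL altitude = 100 m + 900 m = 1000 m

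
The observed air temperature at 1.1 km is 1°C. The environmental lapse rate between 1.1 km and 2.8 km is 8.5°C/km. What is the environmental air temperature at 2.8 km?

From 1100 m to 2800 m (environmental): cools by 8.5 × 1.7 = 14.45°C, giving -13.45°C.

-13.45°C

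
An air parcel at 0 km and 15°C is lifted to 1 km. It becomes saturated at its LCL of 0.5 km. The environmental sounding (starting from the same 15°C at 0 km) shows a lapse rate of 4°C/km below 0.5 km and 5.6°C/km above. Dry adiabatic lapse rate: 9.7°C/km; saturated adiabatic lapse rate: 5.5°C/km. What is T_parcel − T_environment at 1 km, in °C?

Parcel:
  From 0 m to 500 m (dry): cools by 9.7 × 0.5 = 4.85°C, giving 10.15°C.
  From 500 m to 1000 m (saturated): cools by 5.5 × 0.5 = 2.75°C, giving 7.4°C.
Environment:
  From 0 m to 500 m (environment, lower layer): cools by 4 × 0.5 = 2°C, giving 13°C.
  From 500 m to 1000 m (environment, upper layer): cools by 5.6 × 0.5 = 2.8°C, giving 10.2°C.
T_parcel − T_env = 7.4 − 10.2 = -2.8°C

-2.8°C (parcel cooler than environment)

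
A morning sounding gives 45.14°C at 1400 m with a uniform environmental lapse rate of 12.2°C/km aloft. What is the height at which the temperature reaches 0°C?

Height above start = (45.14 − 0) / 12.2 = 3.7 km
Altitude = 1400 m + 3700 m = 5100 m

5100 m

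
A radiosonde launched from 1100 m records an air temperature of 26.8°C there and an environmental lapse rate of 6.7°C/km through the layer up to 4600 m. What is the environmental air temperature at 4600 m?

3.35°C

1100–4600 m, environmental: Δz = 3.5 km ⇒ ΔT = -23.45°C; T = 3.35°C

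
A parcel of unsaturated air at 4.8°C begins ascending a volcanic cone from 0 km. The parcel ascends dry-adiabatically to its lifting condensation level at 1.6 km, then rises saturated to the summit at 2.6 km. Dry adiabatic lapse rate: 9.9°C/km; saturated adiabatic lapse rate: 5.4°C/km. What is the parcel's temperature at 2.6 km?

-16.44°C

0 → 1600 m (dry, 9.9°C/km): ΔT = -9.9 × 1.6 = -15.84°C → T = -11.04°C
1600 → 2600 m (saturated, 5.4°C/km): ΔT = -5.4 × 1 = -5.4°C → T = -16.44°C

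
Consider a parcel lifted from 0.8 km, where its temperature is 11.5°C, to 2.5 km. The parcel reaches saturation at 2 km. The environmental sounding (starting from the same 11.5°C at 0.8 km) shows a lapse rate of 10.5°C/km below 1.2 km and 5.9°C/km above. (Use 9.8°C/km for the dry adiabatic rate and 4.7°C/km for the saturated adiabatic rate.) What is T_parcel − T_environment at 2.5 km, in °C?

Parcel:
  From 800 m to 2000 m (dry): cools by 9.8 × 1.2 = 11.76°C, giving -0.26°C.
  From 2000 m to 2500 m (saturated): cools by 4.7 × 0.5 = 2.35°C, giving -2.61°C.
Environment:
  From 800 m to 1200 m (environment, lower layer): cools by 10.5 × 0.4 = 4.2°C, giving 7.3°C.
  From 1200 m to 2500 m (environment, upper layer): cools by 5.9 × 1.3 = 7.67°C, giving -0.37°C.
T_parcel − T_env = -2.61 − (-0.37) = -2.24°C

-2.24°C (parcel cooler than environment)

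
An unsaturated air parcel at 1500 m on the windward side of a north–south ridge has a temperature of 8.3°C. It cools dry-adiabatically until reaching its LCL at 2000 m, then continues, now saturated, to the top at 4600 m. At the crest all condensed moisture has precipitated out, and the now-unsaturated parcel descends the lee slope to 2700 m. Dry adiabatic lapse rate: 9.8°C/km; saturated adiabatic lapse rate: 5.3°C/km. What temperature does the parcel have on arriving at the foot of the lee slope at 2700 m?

8.24°C

From 1500 m to 2000 m (dry): cools by 9.8 × 0.5 = 4.9°C, giving 3.4°C.
From 2000 m to 4600 m (saturated): cools by 5.3 × 2.6 = 13.78°C, giving -10.38°C.
From 4600 m to 2700 m (dry descent): warms by 9.8 × 1.9 = 18.62°C, giving 8.24°C.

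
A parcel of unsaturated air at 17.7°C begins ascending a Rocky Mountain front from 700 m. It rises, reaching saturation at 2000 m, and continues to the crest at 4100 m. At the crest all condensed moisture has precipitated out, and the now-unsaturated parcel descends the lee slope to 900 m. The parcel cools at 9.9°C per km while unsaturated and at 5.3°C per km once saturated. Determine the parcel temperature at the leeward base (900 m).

700 → 2000 m (dry, 9.9°C/km): ΔT = -9.9 × 1.3 = -12.87°C → T = 4.83°C
2000 → 4100 m (saturated, 5.3°C/km): ΔT = -5.3 × 2.1 = -11.13°C → T = -6.3°C
4100 → 900 m (dry descent, 9.9°C/km): ΔT = +9.9 × 3.2 = +31.68°C → T = 25.38°C

25.38°C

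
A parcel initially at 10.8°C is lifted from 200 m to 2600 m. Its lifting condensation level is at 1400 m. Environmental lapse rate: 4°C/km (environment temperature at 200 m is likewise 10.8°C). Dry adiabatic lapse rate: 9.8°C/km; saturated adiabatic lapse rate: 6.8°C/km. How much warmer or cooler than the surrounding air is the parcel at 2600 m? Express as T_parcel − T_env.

Parcel:
  From 200 m to 1400 m (dry): cools by 9.8 × 1.2 = 11.76°C, giving -0.96°C.
  From 1400 m to 2600 m (saturated): cools by 6.8 × 1.2 = 8.16°C, giving -9.12°C.
Environment:
  From 200 m to 2600 m (environment): cools by 4 × 2.4 = 9.6°C, giving 1.2°C.
T_parcel − T_env = -9.12 − 1.2 = -10.32°C

-10.32°C (parcel cooler than environment)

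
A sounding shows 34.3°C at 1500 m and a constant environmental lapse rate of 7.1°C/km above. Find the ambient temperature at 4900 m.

From 1500 m to 4900 m (environmental): cools by 7.1 × 3.4 = 24.14°C, giving 10.16°C.

10.16°C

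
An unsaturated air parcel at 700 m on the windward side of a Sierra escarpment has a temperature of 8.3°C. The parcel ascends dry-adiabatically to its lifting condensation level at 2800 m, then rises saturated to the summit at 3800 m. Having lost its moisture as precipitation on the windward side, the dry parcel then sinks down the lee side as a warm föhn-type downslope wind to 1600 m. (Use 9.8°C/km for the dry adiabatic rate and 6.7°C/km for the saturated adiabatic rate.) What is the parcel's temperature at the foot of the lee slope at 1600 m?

2.58°C

From 700 m to 2800 m (dry): cools by 9.8 × 2.1 = 20.58°C, giving -12.28°C.
From 2800 m to 3800 m (saturated): cools by 6.7 × 1 = 6.7°C, giving -18.98°C.
From 3800 m to 1600 m (dry descent): warms by 9.8 × 2.2 = 21.56°C, giving 2.58°C.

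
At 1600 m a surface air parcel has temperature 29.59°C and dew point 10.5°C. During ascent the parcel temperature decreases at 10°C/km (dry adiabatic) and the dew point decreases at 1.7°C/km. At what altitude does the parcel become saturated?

T and T_d converge at 10 − 1.7 = 8.3°C per km
Height above start = (29.59 − 10.5) / 8.3 = 2.3 km
LCL altitude = 1600 m + 2300 m = 3900 m

3900 m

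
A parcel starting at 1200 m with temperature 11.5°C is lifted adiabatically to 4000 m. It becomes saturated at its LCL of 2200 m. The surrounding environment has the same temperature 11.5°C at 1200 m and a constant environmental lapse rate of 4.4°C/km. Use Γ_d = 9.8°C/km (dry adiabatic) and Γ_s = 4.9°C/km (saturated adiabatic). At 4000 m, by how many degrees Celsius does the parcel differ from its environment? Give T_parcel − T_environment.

-6.3°C (parcel cooler than environment)

Parcel:
  From 1200 m to 2200 m (dry): cools by 9.8 × 1 = 9.8°C, giving 1.7°C.
  From 2200 m to 4000 m (saturated): cools by 4.9 × 1.8 = 8.82°C, giving -7.12°C.
Environment:
  From 1200 m to 4000 m (environment): cools by 4.4 × 2.8 = 12.32°C, giving -0.82°C.
T_parcel − T_env = -7.12 − (-0.82) = -6.3°C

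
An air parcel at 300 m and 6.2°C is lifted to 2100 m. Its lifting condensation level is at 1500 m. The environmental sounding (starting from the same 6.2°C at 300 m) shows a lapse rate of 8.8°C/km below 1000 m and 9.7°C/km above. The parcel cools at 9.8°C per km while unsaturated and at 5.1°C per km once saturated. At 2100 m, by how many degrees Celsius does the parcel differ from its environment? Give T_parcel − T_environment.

+2.01°C (parcel warmer than environment)

Parcel:
  Dry to 1500 m: -9.8 × 1.2 km = -11.76°C, so T = -5.56°C.
  Saturated to 2100 m: -5.1 × 0.6 km = -3.06°C, so T = -8.62°C.
Environment:
  Environment, lower layer to 1000 m: -8.8 × 0.7 km = -6.16°C, so T = 0.04°C.
  Environment, upper layer to 2100 m: -9.7 × 1.1 km = -10.67°C, so T = -10.63°C.
T_parcel − T_env = -8.62 − (-10.63) = +2.01°C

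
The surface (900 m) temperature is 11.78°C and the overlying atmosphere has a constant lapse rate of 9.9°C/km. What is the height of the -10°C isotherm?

Height above start = (11.78 − (-10)) / 9.9 = 2.2 km
Altitude = 900 m + 2200 m = 3100 m

3100 m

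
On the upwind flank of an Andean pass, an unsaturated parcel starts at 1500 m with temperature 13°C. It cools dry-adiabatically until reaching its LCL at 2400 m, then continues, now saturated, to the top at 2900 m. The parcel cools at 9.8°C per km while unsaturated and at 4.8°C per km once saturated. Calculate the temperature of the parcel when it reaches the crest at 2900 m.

Dry to 2400 m: -9.8 × 0.9 km = -8.82°C, so T = 4.18°C.
Saturated to 2900 m: -4.8 × 0.5 km = -2.4°C, so T = 1.78°C.

1.78°C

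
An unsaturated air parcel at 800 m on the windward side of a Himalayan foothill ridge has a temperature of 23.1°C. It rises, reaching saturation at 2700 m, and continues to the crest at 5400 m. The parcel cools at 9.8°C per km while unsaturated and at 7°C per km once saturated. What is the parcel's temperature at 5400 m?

800 → 2700 m (dry, 9.8°C/km): ΔT = -9.8 × 1.9 = -18.62°C → T = 4.48°C
2700 → 5400 m (saturated, 7°C/km): ΔT = -7 × 2.7 = -18.9°C → T = -14.42°C

-14.42°C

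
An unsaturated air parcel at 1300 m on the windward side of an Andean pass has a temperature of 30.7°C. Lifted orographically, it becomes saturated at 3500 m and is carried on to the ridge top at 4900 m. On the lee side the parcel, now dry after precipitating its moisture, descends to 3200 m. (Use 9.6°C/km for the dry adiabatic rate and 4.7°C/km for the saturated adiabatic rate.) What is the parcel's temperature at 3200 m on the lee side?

Dry to 3500 m: -9.6 × 2.2 km = -21.12°C, so T = 9.58°C.
Saturated to 4900 m: -4.7 × 1.4 km = -6.58°C, so T = 3°C.
Dry descent to 3200 m: +9.6 × 1.7 km = +16.32°C, so T = 19.32°C.

19.32°C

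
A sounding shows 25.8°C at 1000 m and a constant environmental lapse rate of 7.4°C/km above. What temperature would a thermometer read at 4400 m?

From 1000 m to 4400 m (environmental): cools by 7.4 × 3.4 = 25.16°C, giving 0.64°C.

0.64°C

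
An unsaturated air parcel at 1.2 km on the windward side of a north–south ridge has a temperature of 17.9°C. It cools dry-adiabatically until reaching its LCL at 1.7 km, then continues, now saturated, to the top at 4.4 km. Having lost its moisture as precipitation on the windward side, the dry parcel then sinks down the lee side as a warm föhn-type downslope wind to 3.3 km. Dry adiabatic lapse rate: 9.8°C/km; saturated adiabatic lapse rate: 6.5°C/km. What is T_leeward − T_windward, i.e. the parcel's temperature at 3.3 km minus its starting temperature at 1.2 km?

Dry to 1700 m: -9.8 × 0.5 km = -4.9°C, so T = 13°C.
Saturated to 4400 m: -6.5 × 2.7 km = -17.55°C, so T = -4.55°C.
Dry descent to 3300 m: +9.8 × 1.1 km = +10.78°C, so T = 6.23°C.
Net change vs windward start: 6.23 − 17.9 = -11.67°C

-11.67°C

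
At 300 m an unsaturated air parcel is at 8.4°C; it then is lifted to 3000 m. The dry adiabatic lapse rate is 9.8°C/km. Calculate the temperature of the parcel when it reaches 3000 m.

-18.06°C

Dry adiabatic to 3000 m: -9.8 × 2.7 km = -26.46°C, so T = -18.06°C.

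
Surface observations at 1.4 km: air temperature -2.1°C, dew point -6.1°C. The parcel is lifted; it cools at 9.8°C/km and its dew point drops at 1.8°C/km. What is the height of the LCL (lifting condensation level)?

T and T_d converge at 9.8 − 1.8 = 8°C per km
Height above start = (-2.1 − (-6.1)) / 8 = 0.5 km
LCL altitude = 1400 m + 500 m = 1900 m

1.9 km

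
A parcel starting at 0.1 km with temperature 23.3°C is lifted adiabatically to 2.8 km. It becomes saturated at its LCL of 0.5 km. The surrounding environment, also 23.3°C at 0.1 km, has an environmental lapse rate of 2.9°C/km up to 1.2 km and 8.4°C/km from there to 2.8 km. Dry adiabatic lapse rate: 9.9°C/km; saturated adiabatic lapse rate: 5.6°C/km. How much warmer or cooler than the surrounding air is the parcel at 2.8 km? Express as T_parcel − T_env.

-0.21°C (parcel cooler than environment)

Parcel:
  From 100 m to 500 m (dry): cools by 9.9 × 0.4 = 3.96°C, giving 19.34°C.
  From 500 m to 2800 m (saturated): cools by 5.6 × 2.3 = 12.88°C, giving 6.46°C.
Environment:
  From 100 m to 1200 m (environment, lower layer): cools by 2.9 × 1.1 = 3.19°C, giving 20.11°C.
  From 1200 m to 2800 m (environment, upper layer): cools by 8.4 × 1.6 = 13.44°C, giving 6.67°C.
T_parcel − T_env = 6.46 − 6.67 = -0.21°C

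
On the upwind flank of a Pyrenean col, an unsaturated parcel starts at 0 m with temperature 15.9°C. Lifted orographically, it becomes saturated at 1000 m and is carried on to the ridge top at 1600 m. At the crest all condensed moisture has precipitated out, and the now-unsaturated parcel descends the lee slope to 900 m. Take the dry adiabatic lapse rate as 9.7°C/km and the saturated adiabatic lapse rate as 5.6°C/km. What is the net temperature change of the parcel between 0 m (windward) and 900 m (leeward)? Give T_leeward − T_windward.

-6.27°C

Dry to 1000 m: -9.7 × 1 km = -9.7°C, so T = 6.2°C.
Saturated to 1600 m: -5.6 × 0.6 km = -3.36°C, so T = 2.84°C.
Dry descent to 900 m: +9.7 × 0.7 km = +6.79°C, so T = 9.63°C.
Net change vs windward start: 9.63 − 15.9 = -6.27°C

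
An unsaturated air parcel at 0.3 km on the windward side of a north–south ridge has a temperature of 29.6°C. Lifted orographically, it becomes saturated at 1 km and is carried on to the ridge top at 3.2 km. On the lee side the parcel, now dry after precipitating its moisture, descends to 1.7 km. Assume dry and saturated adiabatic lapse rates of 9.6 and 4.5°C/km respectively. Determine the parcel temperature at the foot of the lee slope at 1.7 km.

27.38°C

300–1000 m, dry: Δz = 0.7 km ⇒ ΔT = -6.72°C; T = 22.88°C
1000–3200 m, saturated: Δz = 2.2 km ⇒ ΔT = -9.9°C; T = 12.98°C
3200–1700 m, dry descent: Δz = 1.5 km ⇒ ΔT = +14.4°C; T = 27.38°C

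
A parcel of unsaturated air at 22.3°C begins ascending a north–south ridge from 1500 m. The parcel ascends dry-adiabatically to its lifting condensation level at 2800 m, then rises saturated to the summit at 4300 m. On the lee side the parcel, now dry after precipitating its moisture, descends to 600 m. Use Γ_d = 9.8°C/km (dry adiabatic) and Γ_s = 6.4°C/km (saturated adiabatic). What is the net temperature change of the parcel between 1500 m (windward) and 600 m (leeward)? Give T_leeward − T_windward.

1500–2800 m, dry: Δz = 1.3 km ⇒ ΔT = -12.74°C; T = 9.56°C
2800–4300 m, saturated: Δz = 1.5 km ⇒ ΔT = -9.6°C; T = -0.04°C
4300–600 m, dry descent: Δz = 3.7 km ⇒ ΔT = +36.26°C; T = 36.22°C
Net change vs windward start: 36.22 − 22.3 = +13.92°C

+13.92°C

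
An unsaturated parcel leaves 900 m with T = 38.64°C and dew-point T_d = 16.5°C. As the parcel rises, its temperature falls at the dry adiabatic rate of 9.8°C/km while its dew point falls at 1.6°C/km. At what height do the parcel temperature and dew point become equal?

T and T_d converge at 9.8 − 1.6 = 8.2°C per km
Height above start = (38.64 − 16.5) / 8.2 = 2.7 km
LCL altitude = 900 m + 2700 m = 3600 m

3600 m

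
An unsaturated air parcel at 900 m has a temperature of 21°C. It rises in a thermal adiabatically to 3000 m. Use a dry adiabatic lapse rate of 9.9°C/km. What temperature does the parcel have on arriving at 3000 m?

900 → 3000 m (dry adiabatic, 9.9°C/km): ΔT = -9.9 × 2.1 = -20.79°C → T = 0.21°C

0.21°C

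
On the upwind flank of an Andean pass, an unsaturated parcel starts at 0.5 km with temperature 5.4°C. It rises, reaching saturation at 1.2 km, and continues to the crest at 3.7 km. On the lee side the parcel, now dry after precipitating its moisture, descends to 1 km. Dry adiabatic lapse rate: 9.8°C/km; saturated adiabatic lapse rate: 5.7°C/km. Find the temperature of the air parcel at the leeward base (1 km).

Dry to 1200 m: -9.8 × 0.7 km = -6.86°C, so T = -1.46°C.
Saturated to 3700 m: -5.7 × 2.5 km = -14.25°C, so T = -15.71°C.
Dry descent to 1000 m: +9.8 × 2.7 km = +26.46°C, so T = 10.75°C.

10.75°C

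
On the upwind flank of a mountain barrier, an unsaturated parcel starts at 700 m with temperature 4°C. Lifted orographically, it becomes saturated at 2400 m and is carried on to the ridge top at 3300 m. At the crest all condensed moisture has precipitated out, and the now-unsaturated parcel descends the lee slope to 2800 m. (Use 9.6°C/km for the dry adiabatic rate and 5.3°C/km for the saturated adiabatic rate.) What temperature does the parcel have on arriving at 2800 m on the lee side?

700 → 2400 m (dry, 9.6°C/km): ΔT = -9.6 × 1.7 = -16.32°C → T = -12.32°C
2400 → 3300 m (saturated, 5.3°C/km): ΔT = -5.3 × 0.9 = -4.77°C → T = -17.09°C
3300 → 2800 m (dry descent, 9.6°C/km): ΔT = +9.6 × 0.5 = +4.8°C → T = -12.29°C

-12.29°C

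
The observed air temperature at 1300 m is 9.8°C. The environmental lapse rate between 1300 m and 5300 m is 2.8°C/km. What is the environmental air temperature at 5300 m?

-1.4°C

1300–5300 m, environmental: Δz = 4 km ⇒ ΔT = -11.2°C; T = -1.4°C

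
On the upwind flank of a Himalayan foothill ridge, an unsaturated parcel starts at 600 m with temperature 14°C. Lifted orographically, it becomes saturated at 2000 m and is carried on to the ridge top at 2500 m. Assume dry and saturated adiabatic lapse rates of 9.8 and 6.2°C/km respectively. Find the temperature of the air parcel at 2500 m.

From 600 m to 2000 m (dry): cools by 9.8 × 1.4 = 13.72°C, giving 0.28°C.
From 2000 m to 2500 m (saturated): cools by 6.2 × 0.5 = 3.1°C, giving -2.82°C.

-2.82°C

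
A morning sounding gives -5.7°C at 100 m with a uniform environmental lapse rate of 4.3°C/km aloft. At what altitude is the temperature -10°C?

Height above start = (-5.7 − (-10)) / 4.3 = 1 km
Altitude = 100 m + 1000 m = 1100 m

1100 m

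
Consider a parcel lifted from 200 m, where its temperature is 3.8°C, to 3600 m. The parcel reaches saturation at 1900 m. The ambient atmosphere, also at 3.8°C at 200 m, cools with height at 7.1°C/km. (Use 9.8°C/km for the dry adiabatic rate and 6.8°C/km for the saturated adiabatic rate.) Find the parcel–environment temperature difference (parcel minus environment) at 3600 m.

Parcel:
  Dry to 1900 m: -9.8 × 1.7 km = -16.66°C, so T = -12.86°C.
  Saturated to 3600 m: -6.8 × 1.7 km = -11.56°C, so T = -24.42°C.
Environment:
  Environment to 3600 m: -7.1 × 3.4 km = -24.14°C, so T = -20.34°C.
T_parcel − T_env = -24.42 − (-20.34) = -4.08°C

-4.08°C (parcel cooler than environment)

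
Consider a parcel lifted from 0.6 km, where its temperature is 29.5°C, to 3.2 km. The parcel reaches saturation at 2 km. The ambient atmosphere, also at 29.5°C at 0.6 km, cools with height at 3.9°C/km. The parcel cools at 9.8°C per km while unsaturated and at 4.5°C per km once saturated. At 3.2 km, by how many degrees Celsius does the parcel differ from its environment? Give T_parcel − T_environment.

-8.98°C (parcel cooler than environment)

Parcel:
  From 600 m to 2000 m (dry): cools by 9.8 × 1.4 = 13.72°C, giving 15.78°C.
  From 2000 m to 3200 m (saturated): cools by 4.5 × 1.2 = 5.4°C, giving 10.38°C.
Environment:
  From 600 m to 3200 m (environment): cools by 3.9 × 2.6 = 10.14°C, giving 19.36°C.
T_parcel − T_env = 10.38 − 19.36 = -8.98°C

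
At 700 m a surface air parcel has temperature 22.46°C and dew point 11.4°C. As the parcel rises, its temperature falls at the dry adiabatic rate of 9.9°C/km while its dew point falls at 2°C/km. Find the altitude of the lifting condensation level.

T and T_d converge at 9.9 − 2 = 7.9°C per km
Height above start = (22.46 − 11.4) / 7.9 = 1.4 km
LCL altitude = 700 m + 1400 m = 2100 m

2100 m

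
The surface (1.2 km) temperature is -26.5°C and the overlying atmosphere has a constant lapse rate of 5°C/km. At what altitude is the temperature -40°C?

Height above start = (-26.5 − (-40)) / 5 = 2.7 km
Altitude = 1200 m + 2700 m = 3900 m

3.9 km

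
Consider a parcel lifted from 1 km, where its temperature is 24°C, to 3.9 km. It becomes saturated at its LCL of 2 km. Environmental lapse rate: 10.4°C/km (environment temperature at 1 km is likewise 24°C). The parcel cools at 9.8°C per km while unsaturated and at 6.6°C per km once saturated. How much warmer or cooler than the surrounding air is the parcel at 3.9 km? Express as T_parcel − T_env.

+7.82°C (parcel warmer than environment)

Parcel:
  From 1000 m to 2000 m (dry): cools by 9.8 × 1 = 9.8°C, giving 14.2°C.
  From 2000 m to 3900 m (saturated): cools by 6.6 × 1.9 = 12.54°C, giving 1.66°C.
Environment:
  From 1000 m to 3900 m (environment): cools by 10.4 × 2.9 = 30.16°C, giving -6.16°C.
T_parcel − T_env = 1.66 − (-6.16) = +7.82°C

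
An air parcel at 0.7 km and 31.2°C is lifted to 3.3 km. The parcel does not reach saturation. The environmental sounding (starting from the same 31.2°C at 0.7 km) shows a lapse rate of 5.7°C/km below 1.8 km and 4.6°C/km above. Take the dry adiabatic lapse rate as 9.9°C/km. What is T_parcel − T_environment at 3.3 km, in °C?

Parcel:
  700 → 3300 m (dry, 9.9°C/km): ΔT = -9.9 × 2.6 = -25.74°C → T = 5.46°C
Environment:
  700 → 1800 m (environment, lower layer, 5.7°C/km): ΔT = -5.7 × 1.1 = -6.27°C → T = 24.93°C
  1800 → 3300 m (environment, upper layer, 4.6°C/km): ΔT = -4.6 × 1.5 = -6.9°C → T = 18.03°C
T_parcel − T_env = 5.46 − 18.03 = -12.57°C

-12.57°C (parcel cooler than environment)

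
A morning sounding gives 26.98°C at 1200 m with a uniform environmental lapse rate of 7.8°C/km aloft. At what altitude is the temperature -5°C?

5300 m

Height above start = (26.98 − (-5)) / 7.8 = 4.1 km
Altitude = 1200 m + 4100 m = 5300 m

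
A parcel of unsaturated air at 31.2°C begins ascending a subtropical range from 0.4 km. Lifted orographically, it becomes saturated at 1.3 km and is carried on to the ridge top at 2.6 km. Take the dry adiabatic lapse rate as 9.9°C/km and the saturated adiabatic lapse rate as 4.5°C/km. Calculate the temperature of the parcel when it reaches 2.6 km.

16.44°C

From 400 m to 1300 m (dry): cools by 9.9 × 0.9 = 8.91°C, giving 22.29°C.
From 1300 m to 2600 m (saturated): cools by 4.5 × 1.3 = 5.85°C, giving 16.44°C.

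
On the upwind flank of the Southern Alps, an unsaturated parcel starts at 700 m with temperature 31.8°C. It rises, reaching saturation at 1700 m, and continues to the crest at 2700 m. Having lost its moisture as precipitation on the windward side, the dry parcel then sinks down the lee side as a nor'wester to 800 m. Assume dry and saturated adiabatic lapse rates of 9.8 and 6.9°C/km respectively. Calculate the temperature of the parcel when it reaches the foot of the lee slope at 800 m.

700–1700 m, dry: Δz = 1 km ⇒ ΔT = -9.8°C; T = 22°C
1700–2700 m, saturated: Δz = 1 km ⇒ ΔT = -6.9°C; T = 15.1°C
2700–800 m, dry descent: Δz = 1.9 km ⇒ ΔT = +18.62°C; T = 33.72°C

33.72°C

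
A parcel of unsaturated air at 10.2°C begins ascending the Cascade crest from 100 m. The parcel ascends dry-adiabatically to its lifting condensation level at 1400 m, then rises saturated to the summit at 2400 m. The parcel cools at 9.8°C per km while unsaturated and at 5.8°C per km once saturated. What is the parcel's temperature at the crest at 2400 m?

Dry to 1400 m: -9.8 × 1.3 km = -12.74°C, so T = -2.54°C.
Saturated to 2400 m: -5.8 × 1 km = -5.8°C, so T = -8.34°C.

-8.34°C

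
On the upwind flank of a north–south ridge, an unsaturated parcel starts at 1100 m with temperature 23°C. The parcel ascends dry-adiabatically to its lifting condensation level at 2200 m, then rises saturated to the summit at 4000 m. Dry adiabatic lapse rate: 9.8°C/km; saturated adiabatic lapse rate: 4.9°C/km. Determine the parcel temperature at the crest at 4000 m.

1100–2200 m, dry: Δz = 1.1 km ⇒ ΔT = -10.78°C; T = 12.22°C
2200–4000 m, saturated: Δz = 1.8 km ⇒ ΔT = -8.82°C; T = 3.4°C

3.4°C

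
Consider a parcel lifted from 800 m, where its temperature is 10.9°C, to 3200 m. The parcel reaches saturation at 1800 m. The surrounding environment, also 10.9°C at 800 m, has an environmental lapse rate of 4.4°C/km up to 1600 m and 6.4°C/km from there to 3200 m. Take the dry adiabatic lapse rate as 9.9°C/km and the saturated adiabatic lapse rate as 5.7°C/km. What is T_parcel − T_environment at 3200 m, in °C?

Parcel:
  800–1800 m, dry: Δz = 1 km ⇒ ΔT = -9.9°C; T = 1°C
  1800–3200 m, saturated: Δz = 1.4 km ⇒ ΔT = -7.98°C; T = -6.98°C
Environment:
  800–1600 m, environment, lower layer: Δz = 0.8 km ⇒ ΔT = -3.52°C; T = 7.38°C
  1600–3200 m, environment, upper layer: Δz = 1.6 km ⇒ ΔT = -10.24°C; T = -2.86°C
T_parcel − T_env = -6.98 − (-2.86) = -4.12°C

-4.12°C (parcel cooler than environment)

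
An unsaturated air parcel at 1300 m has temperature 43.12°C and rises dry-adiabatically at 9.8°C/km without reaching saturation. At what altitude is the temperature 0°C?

Height above start = (43.12 − 0) / 9.8 = 4.4 km
Altitude = 1300 m + 4400 m = 5700 m

5700 m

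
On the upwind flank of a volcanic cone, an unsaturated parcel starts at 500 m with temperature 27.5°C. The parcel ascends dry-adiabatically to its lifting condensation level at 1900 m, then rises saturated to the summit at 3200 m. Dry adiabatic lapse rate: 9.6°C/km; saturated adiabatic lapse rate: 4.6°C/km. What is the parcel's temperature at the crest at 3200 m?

500–1900 m, dry: Δz = 1.4 km ⇒ ΔT = -13.44°C; T = 14.06°C
1900–3200 m, saturated: Δz = 1.3 km ⇒ ΔT = -5.98°C; T = 8.08°C

8.08°C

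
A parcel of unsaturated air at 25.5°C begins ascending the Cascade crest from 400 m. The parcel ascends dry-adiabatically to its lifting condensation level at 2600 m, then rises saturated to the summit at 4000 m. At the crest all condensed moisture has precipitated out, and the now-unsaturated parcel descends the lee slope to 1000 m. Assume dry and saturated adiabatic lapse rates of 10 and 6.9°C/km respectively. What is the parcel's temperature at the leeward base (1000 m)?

400 → 2600 m (dry, 10°C/km): ΔT = -10 × 2.2 = -22°C → T = 3.5°C
2600 → 4000 m (saturated, 6.9°C/km): ΔT = -6.9 × 1.4 = -9.66°C → T = -6.16°C
4000 → 1000 m (dry descent, 10°C/km): ΔT = +10 × 3 = +30°C → T = 23.84°C

23.84°C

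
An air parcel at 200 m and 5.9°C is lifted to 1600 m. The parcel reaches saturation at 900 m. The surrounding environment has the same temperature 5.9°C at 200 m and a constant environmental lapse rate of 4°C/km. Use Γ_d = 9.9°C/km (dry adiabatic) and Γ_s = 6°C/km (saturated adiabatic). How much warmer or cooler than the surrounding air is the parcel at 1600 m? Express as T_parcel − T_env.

-5.53°C (parcel cooler than environment)

Parcel:
  From 200 m to 900 m (dry): cools by 9.9 × 0.7 = 6.93°C, giving -1.03°C.
  From 900 m to 1600 m (saturated): cools by 6 × 0.7 = 4.2°C, giving -5.23°C.
Environment:
  From 200 m to 1600 m (environment): cools by 4 × 1.4 = 5.6°C, giving 0.3°C.
T_parcel − T_env = -5.23 − 0.3 = -5.53°C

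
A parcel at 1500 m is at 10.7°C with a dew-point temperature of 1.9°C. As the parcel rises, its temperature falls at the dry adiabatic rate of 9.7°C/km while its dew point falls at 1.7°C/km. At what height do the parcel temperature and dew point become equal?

2600 m

T and T_d converge at 9.7 − 1.7 = 8°C per km
Height above start = (10.7 − 1.9) / 8 = 1.1 km
LCL altitude = 1500 m + 1100 m = 2600 m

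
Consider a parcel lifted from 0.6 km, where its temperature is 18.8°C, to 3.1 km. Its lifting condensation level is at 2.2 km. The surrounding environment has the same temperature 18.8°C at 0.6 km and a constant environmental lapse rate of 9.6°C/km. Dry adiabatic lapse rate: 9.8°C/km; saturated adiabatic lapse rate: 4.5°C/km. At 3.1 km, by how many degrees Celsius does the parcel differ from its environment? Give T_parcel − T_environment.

+4.27°C (parcel warmer than environment)

Parcel:
  600–2200 m, dry: Δz = 1.6 km ⇒ ΔT = -15.68°C; T = 3.12°C
  2200–3100 m, saturated: Δz = 0.9 km ⇒ ΔT = -4.05°C; T = -0.93°C
Environment:
  600–3100 m, environment: Δz = 2.5 km ⇒ ΔT = -24°C; T = -5.2°C
T_parcel − T_env = -0.93 − (-5.2) = +4.27°C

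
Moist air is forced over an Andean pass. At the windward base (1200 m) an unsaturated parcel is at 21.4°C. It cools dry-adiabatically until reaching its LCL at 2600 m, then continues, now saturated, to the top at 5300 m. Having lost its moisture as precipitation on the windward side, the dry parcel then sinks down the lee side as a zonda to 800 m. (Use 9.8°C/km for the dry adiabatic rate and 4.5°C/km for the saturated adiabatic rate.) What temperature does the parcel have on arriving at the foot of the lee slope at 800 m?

1200–2600 m, dry: Δz = 1.4 km ⇒ ΔT = -13.72°C; T = 7.68°C
2600–5300 m, saturated: Δz = 2.7 km ⇒ ΔT = -12.15°C; T = -4.47°C
5300–800 m, dry descent: Δz = 4.5 km ⇒ ΔT = +44.1°C; T = 39.63°C

39.63°C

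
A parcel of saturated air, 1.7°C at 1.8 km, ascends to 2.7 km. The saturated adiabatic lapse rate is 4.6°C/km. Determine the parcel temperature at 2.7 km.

1800–2700 m, saturated adiabatic: Δz = 0.9 km ⇒ ΔT = -4.14°C; T = -2.44°C

-2.44°C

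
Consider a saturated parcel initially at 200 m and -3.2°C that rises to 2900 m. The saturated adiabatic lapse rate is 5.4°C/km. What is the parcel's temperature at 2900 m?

-17.78°C

200–2900 m, saturated adiabatic: Δz = 2.7 km ⇒ ΔT = -14.58°C; T = -17.78°C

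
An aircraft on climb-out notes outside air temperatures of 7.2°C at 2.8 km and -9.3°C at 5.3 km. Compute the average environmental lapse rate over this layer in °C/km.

Γ = −ΔT/Δz = (7.2 − (-9.3)) / (5300 − 2800) m
  = 16.5°C / 2.5 km = 6.6°C/km

6.6°C/km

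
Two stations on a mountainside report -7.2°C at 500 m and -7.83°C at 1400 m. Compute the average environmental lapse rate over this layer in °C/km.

Γ = −ΔT/Δz = (-7.2 − (-7.83)) / (1400 − 500) m
  = 0.63°C / 0.9 km = 0.7°C/km

0.7°C/km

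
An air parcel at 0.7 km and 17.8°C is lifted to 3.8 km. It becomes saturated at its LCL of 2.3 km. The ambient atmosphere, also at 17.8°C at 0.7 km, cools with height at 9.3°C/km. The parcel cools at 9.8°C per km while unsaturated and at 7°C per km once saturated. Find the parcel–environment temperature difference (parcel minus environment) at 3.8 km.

Parcel:
  700 → 2300 m (dry, 9.8°C/km): ΔT = -9.8 × 1.6 = -15.68°C → T = 2.12°C
  2300 → 3800 m (saturated, 7°C/km): ΔT = -7 × 1.5 = -10.5°C → T = -8.38°C
Environment:
  700 → 3800 m (environment, 9.3°C/km): ΔT = -9.3 × 3.1 = -28.83°C → T = -11.03°C
T_parcel − T_env = -8.38 − (-11.03) = +2.65°C

+2.65°C (parcel warmer than environment)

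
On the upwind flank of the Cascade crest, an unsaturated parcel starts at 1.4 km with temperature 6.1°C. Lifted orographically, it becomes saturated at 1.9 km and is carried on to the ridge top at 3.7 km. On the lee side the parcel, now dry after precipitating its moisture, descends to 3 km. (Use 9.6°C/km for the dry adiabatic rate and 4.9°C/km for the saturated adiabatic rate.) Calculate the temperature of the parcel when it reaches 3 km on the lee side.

-0.8°C

1400 → 1900 m (dry, 9.6°C/km): ΔT = -9.6 × 0.5 = -4.8°C → T = 1.3°C
1900 → 3700 m (saturated, 4.9°C/km): ΔT = -4.9 × 1.8 = -8.82°C → T = -7.52°C
3700 → 3000 m (dry descent, 9.6°C/km): ΔT = +9.6 × 0.7 = +6.72°C → T = -0.8°C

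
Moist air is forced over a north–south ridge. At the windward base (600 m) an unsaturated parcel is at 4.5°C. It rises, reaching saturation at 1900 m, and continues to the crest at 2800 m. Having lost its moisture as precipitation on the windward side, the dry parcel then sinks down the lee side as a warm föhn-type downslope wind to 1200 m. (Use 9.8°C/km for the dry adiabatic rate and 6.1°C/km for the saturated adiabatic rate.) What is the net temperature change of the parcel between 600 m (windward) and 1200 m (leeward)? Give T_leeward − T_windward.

-2.55°C

Dry to 1900 m: -9.8 × 1.3 km = -12.74°C, so T = -8.24°C.
Saturated to 2800 m: -6.1 × 0.9 km = -5.49°C, so T = -13.73°C.
Dry descent to 1200 m: +9.8 × 1.6 km = +15.68°C, so T = 1.95°C.
Net change vs windward start: 1.95 − 4.5 = -2.55°C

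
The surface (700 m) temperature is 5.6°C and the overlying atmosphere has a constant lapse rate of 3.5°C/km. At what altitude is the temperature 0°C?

Height above start = (5.6 − 0) / 3.5 = 1.6 km
Altitude = 700 m + 1600 m = 2300 m

2300 m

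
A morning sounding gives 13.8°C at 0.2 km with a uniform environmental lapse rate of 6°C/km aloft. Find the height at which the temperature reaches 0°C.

2.5 km

Height above start = (13.8 − 0) / 6 = 2.3 km
Altitude = 200 m + 2300 m = 2500 m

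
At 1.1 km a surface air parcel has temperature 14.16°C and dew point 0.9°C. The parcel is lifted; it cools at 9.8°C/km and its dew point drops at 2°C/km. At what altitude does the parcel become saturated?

2.8 km

T and T_d converge at 9.8 − 2 = 7.8°C per km
Height above start = (14.16 − 0.9) / 7.8 = 1.7 km
LCL altitude = 1100 m + 1700 m = 2800 m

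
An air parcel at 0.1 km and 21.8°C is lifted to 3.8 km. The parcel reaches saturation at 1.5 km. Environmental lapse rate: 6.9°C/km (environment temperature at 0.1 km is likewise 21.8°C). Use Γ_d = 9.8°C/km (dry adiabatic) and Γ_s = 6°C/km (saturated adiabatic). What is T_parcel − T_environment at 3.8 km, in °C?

-1.99°C (parcel cooler than environment)

Parcel:
  100–1500 m, dry: Δz = 1.4 km ⇒ ΔT = -13.72°C; T = 8.08°C
  1500–3800 m, saturated: Δz = 2.3 km ⇒ ΔT = -13.8°C; T = -5.72°C
Environment:
  100–3800 m, environment: Δz = 3.7 km ⇒ ΔT = -25.53°C; T = -3.73°C
T_parcel − T_env = -5.72 − (-3.73) = -1.99°C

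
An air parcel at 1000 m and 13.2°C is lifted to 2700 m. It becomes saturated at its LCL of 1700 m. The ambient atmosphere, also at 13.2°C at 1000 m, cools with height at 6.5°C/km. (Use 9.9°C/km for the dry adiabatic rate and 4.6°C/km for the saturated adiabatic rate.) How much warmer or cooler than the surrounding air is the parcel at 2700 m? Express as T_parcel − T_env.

-0.48°C (parcel cooler than environment)

Parcel:
  1000 → 1700 m (dry, 9.9°C/km): ΔT = -9.9 × 0.7 = -6.93°C → T = 6.27°C
  1700 → 2700 m (saturated, 4.6°C/km): ΔT = -4.6 × 1 = -4.6°C → T = 1.67°C
Environment:
  1000 → 2700 m (environment, 6.5°C/km): ΔT = -6.5 × 1.7 = -11.05°C → T = 2.15°C
T_parcel − T_env = 1.67 − 2.15 = -0.48°C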